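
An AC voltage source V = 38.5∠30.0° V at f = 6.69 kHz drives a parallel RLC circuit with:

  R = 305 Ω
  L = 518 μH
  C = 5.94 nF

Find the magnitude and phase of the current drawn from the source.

Step 1 — Angular frequency: ω = 2π·f = 2π·6690 = 4.203e+04 rad/s.
Step 2 — Component impedances:
  R: Z = R = 305 Ω
  L: Z = jωL = j·4.203e+04·0.000518 = 0 + j21.77 Ω
  C: Z = 1/(jωC) = -j/(ω·C) = 0 - j4005 Ω
Step 3 — Parallel combination: 1/Z_total = 1/R + 1/L + 1/C; Z_total = 1.563 + j21.78 Ω = 21.84∠85.9° Ω.
Step 4 — Source phasor: V = 38.5∠30.0° V = 33.34 + j19.25 V.
Step 5 — Ohm's law: I = V / Z_total = (33.34 + j19.25) / (1.563 + j21.78) = 0.9886 - j1.46 A.
Step 6 — Convert to polar: |I| = 1.763 A, ∠I = -55.9°.

I = 1.763∠-55.9° A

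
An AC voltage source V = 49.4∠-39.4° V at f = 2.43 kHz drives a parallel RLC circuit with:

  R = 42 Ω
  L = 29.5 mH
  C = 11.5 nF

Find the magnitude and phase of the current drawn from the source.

Step 1 — Angular frequency: ω = 2π·f = 2π·2430 = 1.527e+04 rad/s.
Step 2 — Component impedances:
  R: Z = R = 42 Ω
  L: Z = jωL = j·1.527e+04·0.0295 = 0 + j450.4 Ω
  C: Z = 1/(jωC) = -j/(ω·C) = 0 - j5695 Ω
Step 3 — Parallel combination: 1/Z_total = 1/R + 1/L + 1/C; Z_total = 41.69 + j3.58 Ω = 41.85∠4.9° Ω.
Step 4 — Source phasor: V = 49.4∠-39.4° V = 38.17 - j31.36 V.
Step 5 — Ohm's law: I = V / Z_total = (38.17 - j31.36) / (41.69 + j3.58) = 0.8448 - j0.8246 A.
Step 6 — Convert to polar: |I| = 1.181 A, ∠I = -44.3°.

I = 1.181∠-44.3° A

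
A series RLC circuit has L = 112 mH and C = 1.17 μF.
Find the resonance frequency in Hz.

Step 1 — Resonance condition Im(Z)=0 gives ω₀ = 1/√(LC).
Step 2 — ω₀ = 1/√(0.112·1.17e-06) = 2762 rad/s.
Step 3 — f₀ = ω₀/(2π) = 439.7 Hz.

f₀ = 439.7 Hz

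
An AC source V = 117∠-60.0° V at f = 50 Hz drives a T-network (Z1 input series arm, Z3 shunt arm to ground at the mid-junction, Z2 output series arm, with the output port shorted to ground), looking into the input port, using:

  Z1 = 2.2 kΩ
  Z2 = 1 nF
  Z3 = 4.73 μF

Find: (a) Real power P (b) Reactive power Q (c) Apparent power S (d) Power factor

Step 1 — Angular frequency: ω = 2π·f = 2π·50 = 314.2 rad/s.
Step 2 — Component impedances:
  Z1: Z = R = 2200 Ω
  Z2: Z = 1/(jωC) = -j/(ω·C) = 0 - j3.183e+06 Ω
  Z3: Z = 1/(jωC) = -j/(ω·C) = 0 - j673 Ω
Step 3 — With the output port shorted to ground, the output series arm Z2 runs from the junction to ground; the shunt arm Z3 also runs from the junction to ground. They appear in parallel: Z3 || Z2 = 0 - j672.8 Ω.
Step 4 — Series with input arm Z1: Z_in = Z1 + (Z3 || Z2) = 2200 - j672.8 Ω = 2301∠-17.0° Ω.
Step 5 — Source phasor: V = 117∠-60.0° V = 58.5 - j101.3 V.
Step 6 — Current: I = V / Z = 0.0372 - j0.03468 A = 0.05086∠-43.0° A.
Step 7 — Complex power: S = V·I* = 5.69 - j1.74 VA.
Step 8 — Real power: P = Re(S) = 5.69 W.
Step 9 — Reactive power: Q = Im(S) = -1.74 VAR.
Step 10 — Apparent power: |S| = 5.95 VA.
Step 11 — Power factor: PF = P/|S| = 0.9563 (leading).

(a) P = 5.69 W  (b) Q = -1.74 VAR  (c) S = 5.95 VA  (d) PF = 0.9563 (leading)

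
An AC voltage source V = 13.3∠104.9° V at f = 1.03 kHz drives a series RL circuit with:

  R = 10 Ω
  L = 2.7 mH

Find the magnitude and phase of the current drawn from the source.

Step 1 — Angular frequency: ω = 2π·f = 2π·1030 = 6472 rad/s.
Step 2 — Component impedances:
  R: Z = R = 10 Ω
  L: Z = jωL = j·6472·0.0027 = 0 + j17.47 Ω
Step 3 — Series combination: Z_total = R + L = 10 + j17.47 Ω = 20.13∠60.2° Ω.
Step 4 — Source phasor: V = 13.3∠104.9° V = -3.42 + j12.85 V.
Step 5 — Ohm's law: I = V / Z_total = (-3.42 + j12.85) / (10 + j17.47) = 0.4697 + j0.4645 A.
Step 6 — Convert to polar: |I| = 0.6606 A, ∠I = 44.7°.

I = 0.6606∠44.7° A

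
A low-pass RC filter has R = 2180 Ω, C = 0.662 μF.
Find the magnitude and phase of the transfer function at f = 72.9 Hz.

Step 1 — Angular frequency: ω = 2π·72.9 = 458 rad/s.
Step 2 — Transfer function: H(jω) = 1/(1 + jωRC).
Step 3 — Denominator: 1 + jωRC = 1 + j·458·2180·6.62e-07 = 1 + j0.661.
Step 4 — H = 0.6959 - j0.46.
Step 5 — Magnitude: |H| = 0.8342 (-1.6 dB); phase: φ = -33.5°.

|H| = 0.8342 (-1.6 dB), φ = -33.5°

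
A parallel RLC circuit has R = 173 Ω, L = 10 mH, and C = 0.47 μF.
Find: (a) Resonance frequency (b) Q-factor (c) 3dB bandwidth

Step 1 — Resonance: ω₀ = 1/√(LC) = 1/√(0.01·4.7e-07) = 1.459e+04 rad/s.
Step 2 — f₀ = ω₀/(2π) = 2322 Hz.
Step 3 — Parallel Q: Q = R/(ω₀L) = 173/(1.459e+04·0.01) = 1.186.
Step 4 — Bandwidth: Δω = ω₀/Q = 1.23e+04 rad/s; BW = Δω/(2π) = 1957 Hz.

(a) f₀ = 2322 Hz  (b) Q = 1.186  (c) BW = 1957 Hz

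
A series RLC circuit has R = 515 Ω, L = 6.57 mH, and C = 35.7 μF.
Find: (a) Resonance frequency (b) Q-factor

Step 1 — Resonance condition Im(Z)=0 gives ω₀ = 1/√(LC).
Step 2 — ω₀ = 1/√(0.00657·3.57e-05) = 2065 rad/s.
Step 3 — f₀ = ω₀/(2π) = 328.6 Hz.
Step 4 — Series Q: Q = ω₀L/R = 2065·0.00657/515 = 0.02634.

(a) f₀ = 328.6 Hz  (b) Q = 0.02634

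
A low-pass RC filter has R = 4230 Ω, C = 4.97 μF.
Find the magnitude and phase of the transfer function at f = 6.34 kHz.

Step 1 — Angular frequency: ω = 2π·6340 = 3.984e+04 rad/s.
Step 2 — Transfer function: H(jω) = 1/(1 + jωRC).
Step 3 — Denominator: 1 + jωRC = 1 + j·3.984e+04·4230·4.97e-06 = 1 + j837.5.
Step 4 — H = 1.426e-06 - j0.001194.
Step 5 — Magnitude: |H| = 0.001194 (-58.5 dB); phase: φ = -89.9°.

|H| = 0.001194 (-58.5 dB), φ = -89.9°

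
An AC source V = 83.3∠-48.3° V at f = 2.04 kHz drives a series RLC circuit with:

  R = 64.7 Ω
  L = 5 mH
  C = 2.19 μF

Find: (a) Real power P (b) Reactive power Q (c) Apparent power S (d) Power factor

Step 1 — Angular frequency: ω = 2π·f = 2π·2040 = 1.282e+04 rad/s.
Step 2 — Component impedances:
  R: Z = R = 64.7 Ω
  L: Z = jωL = j·1.282e+04·0.005 = 0 + j64.09 Ω
  C: Z = 1/(jωC) = -j/(ω·C) = 0 - j35.62 Ω
Step 3 — Series combination: Z_total = R + L + C = 64.7 + j28.46 Ω = 70.68∠23.7° Ω.
Step 4 — Source phasor: V = 83.3∠-48.3° V = 55.41 - j62.19 V.
Step 5 — Current: I = V / Z = 0.3633 - j1.121 A = 1.178∠-72.0° A.
Step 6 — Complex power: S = V·I* = 89.86 + j39.53 VA.
Step 7 — Real power: P = Re(S) = 89.86 W.
Step 8 — Reactive power: Q = Im(S) = 39.53 VAR.
Step 9 — Apparent power: |S| = 98.17 VA.
Step 10 — Power factor: PF = P/|S| = 0.9153 (lagging).

(a) P = 89.86 W  (b) Q = 39.53 VAR  (c) S = 98.17 VA  (d) PF = 0.9153 (lagging)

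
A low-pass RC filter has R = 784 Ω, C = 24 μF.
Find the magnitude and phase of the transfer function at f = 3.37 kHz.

Step 1 — Angular frequency: ω = 2π·3370 = 2.117e+04 rad/s.
Step 2 — Transfer function: H(jω) = 1/(1 + jωRC).
Step 3 — Denominator: 1 + jωRC = 1 + j·2.117e+04·784·2.4e-05 = 1 + j398.4.
Step 4 — H = 6.3e-06 - j0.00251.
Step 5 — Magnitude: |H| = 0.00251 (-52.0 dB); phase: φ = -89.9°.

|H| = 0.00251 (-52.0 dB), φ = -89.9°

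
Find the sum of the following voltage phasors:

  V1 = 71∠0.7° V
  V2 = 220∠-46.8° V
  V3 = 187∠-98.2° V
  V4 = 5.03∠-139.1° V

Step 1 — Convert each phasor to rectangular form:
  V1 = 71·(cos(0.7°) + j·sin(0.7°)) = 70.99 + j0.8674 V
  V2 = 220·(cos(-46.8°) + j·sin(-46.8°)) = 150.6 - j160.4 V
  V3 = 187·(cos(-98.2°) + j·sin(-98.2°)) = -26.67 - j185.1 V
  V4 = 5.03·(cos(-139.1°) + j·sin(-139.1°)) = -3.802 - j3.293 V
Step 2 — Sum components: V_total = 191.1 - j347.9 V.
Step 3 — Convert to polar: |V_total| = 396.9 V, ∠V_total = -61.2°.

V_total = 396.9∠-61.2° V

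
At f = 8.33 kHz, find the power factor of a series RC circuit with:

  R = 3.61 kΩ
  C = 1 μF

Step 1 — Angular frequency: ω = 2π·f = 2π·8330 = 5.234e+04 rad/s.
Step 2 — Component impedances:
  R: Z = R = 3610 Ω
  C: Z = 1/(jωC) = -j/(ω·C) = 0 - j19.11 Ω
Step 3 — Series combination: Z_total = R + C = 3610 - j19.11 Ω = 3610∠-0.3° Ω.
Step 4 — Power factor: PF = cos(φ) = Re(Z)/|Z| = 3610/3610 = 1.
Step 5 — Type: Im(Z) = -19.11 ⇒ leading (phase φ = -0.3°).

PF = 1 (leading, φ = -0.3°)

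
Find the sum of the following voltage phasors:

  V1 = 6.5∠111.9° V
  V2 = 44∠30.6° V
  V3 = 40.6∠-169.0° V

Step 1 — Convert each phasor to rectangular form:
  V1 = 6.5·(cos(111.9°) + j·sin(111.9°)) = -2.424 + j6.031 V
  V2 = 44·(cos(30.6°) + j·sin(30.6°)) = 37.87 + j22.4 V
  V3 = 40.6·(cos(-169.0°) + j·sin(-169.0°)) = -39.85 - j7.747 V
Step 2 — Sum components: V_total = -4.406 + j20.68 V.
Step 3 — Convert to polar: |V_total| = 21.15 V, ∠V_total = 102.0°.

V_total = 21.15∠102.0° V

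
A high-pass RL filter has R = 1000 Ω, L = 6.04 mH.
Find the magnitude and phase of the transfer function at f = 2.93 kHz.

Step 1 — Angular frequency: ω = 2π·2930 = 1.841e+04 rad/s.
Step 2 — Transfer function: H(jω) = jωL/(R + jωL).
Step 3 — Numerator jωL = j·111.2; denominator R + jωL = 1000 + j111.2.
Step 4 — H = 0.01221 + j0.1098.
Step 5 — Magnitude: |H| = 0.1105 (-19.1 dB); phase: φ = 83.7°.

|H| = 0.1105 (-19.1 dB), φ = 83.7°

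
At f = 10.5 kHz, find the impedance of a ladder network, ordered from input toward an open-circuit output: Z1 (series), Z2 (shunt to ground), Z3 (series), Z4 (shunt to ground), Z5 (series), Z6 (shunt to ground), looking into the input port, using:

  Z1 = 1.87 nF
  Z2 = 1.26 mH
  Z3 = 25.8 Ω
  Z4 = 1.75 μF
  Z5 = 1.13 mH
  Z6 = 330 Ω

Step 1 — Angular frequency: ω = 2π·f = 2π·1.05e+04 = 6.597e+04 rad/s.
Step 2 — Component impedances:
  Z1: Z = 1/(jωC) = -j/(ω·C) = 0 - j8106 Ω
  Z2: Z = jωL = j·6.597e+04·0.00126 = 0 + j83.13 Ω
  Z3: Z = R = 25.8 Ω
  Z4: Z = 1/(jωC) = -j/(ω·C) = 0 - j8.661 Ω
  Z5: Z = jωL = j·6.597e+04·0.00113 = 0 + j74.55 Ω
  Z6: Z = R = 330 Ω
Step 3 — Ladder network (open output): work backward from the far end, alternating series and parallel combinations. Z_in = 28.93 - j8105 Ω = 8105∠-89.8° Ω.

Z = 28.93 - j8105 Ω = 8105∠-89.8° Ω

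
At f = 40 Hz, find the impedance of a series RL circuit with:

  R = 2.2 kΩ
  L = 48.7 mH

Step 1 — Angular frequency: ω = 2π·f = 2π·40 = 251.3 rad/s.
Step 2 — Component impedances:
  R: Z = R = 2200 Ω
  L: Z = jωL = j·251.3·0.0487 = 0 + j12.24 Ω
Step 3 — Series combination: Z_total = R + L = 2200 + j12.24 Ω = 2200∠0.3° Ω.

Z = 2200 + j12.24 Ω = 2200∠0.3° Ω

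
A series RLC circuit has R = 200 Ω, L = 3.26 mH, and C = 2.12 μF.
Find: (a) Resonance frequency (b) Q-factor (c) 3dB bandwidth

Step 1 — Resonance: ω₀ = 1/√(LC) = 1/√(0.00326·2.12e-06) = 1.203e+04 rad/s.
Step 2 — f₀ = ω₀/(2π) = 1914 Hz.
Step 3 — Series Q: Q = ω₀L/R = 1.203e+04·0.00326/200 = 0.1961.
Step 4 — Bandwidth: Δω = ω₀/Q = 6.135e+04 rad/s; BW = Δω/(2π) = 9764 Hz.

(a) f₀ = 1914 Hz  (b) Q = 0.1961  (c) BW = 9764 Hz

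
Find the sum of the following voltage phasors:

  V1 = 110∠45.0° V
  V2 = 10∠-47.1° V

Step 1 — Convert each phasor to rectangular form:
  V1 = 110·(cos(45.0°) + j·sin(45.0°)) = 77.78 + j77.78 V
  V2 = 10·(cos(-47.1°) + j·sin(-47.1°)) = 6.807 - j7.325 V
Step 2 — Sum components: V_total = 84.59 + j70.46 V.
Step 3 — Convert to polar: |V_total| = 110.1 V, ∠V_total = 39.8°.

V_total = 110.1∠39.8° V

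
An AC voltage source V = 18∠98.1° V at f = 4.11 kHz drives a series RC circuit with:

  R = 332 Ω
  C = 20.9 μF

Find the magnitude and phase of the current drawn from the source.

Step 1 — Angular frequency: ω = 2π·f = 2π·4110 = 2.582e+04 rad/s.
Step 2 — Component impedances:
  R: Z = R = 332 Ω
  C: Z = 1/(jωC) = -j/(ω·C) = 0 - j1.853 Ω
Step 3 — Series combination: Z_total = R + C = 332 - j1.853 Ω = 332∠-0.3° Ω.
Step 4 — Source phasor: V = 18∠98.1° V = -2.536 + j17.82 V.
Step 5 — Ohm's law: I = V / Z_total = (-2.536 + j17.82) / (332 - j1.853) = -0.007939 + j0.05363 A.
Step 6 — Convert to polar: |I| = 0.05422 A, ∠I = 98.4°.

I = 0.05422∠98.4° A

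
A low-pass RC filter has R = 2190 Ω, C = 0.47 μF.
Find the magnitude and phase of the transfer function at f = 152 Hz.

Step 1 — Angular frequency: ω = 2π·152 = 955 rad/s.
Step 2 — Transfer function: H(jω) = 1/(1 + jωRC).
Step 3 — Denominator: 1 + jωRC = 1 + j·955·2190·4.7e-07 = 1 + j0.983.
Step 4 — H = 0.5086 - j0.4999.
Step 5 — Magnitude: |H| = 0.7131 (-2.9 dB); phase: φ = -44.5°.

|H| = 0.7131 (-2.9 dB), φ = -44.5°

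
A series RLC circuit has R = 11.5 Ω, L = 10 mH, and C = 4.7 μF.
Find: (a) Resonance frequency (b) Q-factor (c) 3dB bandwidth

Step 1 — Resonance: ω₀ = 1/√(LC) = 1/√(0.01·4.7e-06) = 4613 rad/s.
Step 2 — f₀ = ω₀/(2π) = 734.1 Hz.
Step 3 — Series Q: Q = ω₀L/R = 4613·0.01/11.5 = 4.011.
Step 4 — Bandwidth: Δω = ω₀/Q = 1150 rad/s; BW = Δω/(2π) = 183 Hz.

(a) f₀ = 734.1 Hz  (b) Q = 4.011  (c) BW = 183 Hz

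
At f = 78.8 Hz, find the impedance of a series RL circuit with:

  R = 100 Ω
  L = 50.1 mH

Step 1 — Angular frequency: ω = 2π·f = 2π·78.8 = 495.1 rad/s.
Step 2 — Component impedances:
  R: Z = R = 100 Ω
  L: Z = jωL = j·495.1·0.0501 = 0 + j24.81 Ω
Step 3 — Series combination: Z_total = R + L = 100 + j24.81 Ω = 103∠13.9° Ω.

Z = 100 + j24.81 Ω = 103∠13.9° Ω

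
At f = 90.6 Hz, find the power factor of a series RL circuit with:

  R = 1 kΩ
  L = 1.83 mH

Step 1 — Angular frequency: ω = 2π·f = 2π·90.6 = 569.3 rad/s.
Step 2 — Component impedances:
  R: Z = R = 1000 Ω
  L: Z = jωL = j·569.3·0.00183 = 0 + j1.042 Ω
Step 3 — Series combination: Z_total = R + L = 1000 + j1.042 Ω = 1000∠0.1° Ω.
Step 4 — Power factor: PF = cos(φ) = Re(Z)/|Z| = 1000/1000 = 1.
Step 5 — Type: Im(Z) = 1.042 ⇒ lagging (phase φ = 0.1°).

PF = 1 (lagging, φ = 0.1°)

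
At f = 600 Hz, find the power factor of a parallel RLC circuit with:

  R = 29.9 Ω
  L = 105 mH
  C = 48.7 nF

Step 1 — Angular frequency: ω = 2π·f = 2π·600 = 3770 rad/s.
Step 2 — Component impedances:
  R: Z = R = 29.9 Ω
  L: Z = jωL = j·3770·0.105 = 0 + j395.8 Ω
  C: Z = 1/(jωC) = -j/(ω·C) = 0 - j5447 Ω
Step 3 — Parallel combination: 1/Z_total = 1/R + 1/L + 1/C; Z_total = 29.75 + j2.084 Ω = 29.83∠4.0° Ω.
Step 4 — Power factor: PF = cos(φ) = Re(Z)/|Z| = 29.754/29.827 = 0.9976.
Step 5 — Type: Im(Z) = 2.084 ⇒ lagging (phase φ = 4.0°).

PF = 0.9976 (lagging, φ = 4.0°)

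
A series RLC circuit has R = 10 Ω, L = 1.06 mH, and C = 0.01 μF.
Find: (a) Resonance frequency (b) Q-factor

Step 1 — Resonance condition Im(Z)=0 gives ω₀ = 1/√(LC).
Step 2 — ω₀ = 1/√(0.00106·1e-08) = 3.071e+05 rad/s.
Step 3 — f₀ = ω₀/(2π) = 4.888e+04 Hz.
Step 4 — Series Q: Q = ω₀L/R = 3.071e+05·0.00106/10 = 32.56.

(a) f₀ = 4.888e+04 Hz  (b) Q = 32.56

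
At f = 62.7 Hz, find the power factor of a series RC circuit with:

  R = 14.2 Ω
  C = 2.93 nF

Step 1 — Angular frequency: ω = 2π·f = 2π·62.7 = 394 rad/s.
Step 2 — Component impedances:
  R: Z = R = 14.2 Ω
  C: Z = 1/(jωC) = -j/(ω·C) = 0 - j8.663e+05 Ω
Step 3 — Series combination: Z_total = R + C = 14.2 - j8.663e+05 Ω = 8.663e+05∠-90.0° Ω.
Step 4 — Power factor: PF = cos(φ) = Re(Z)/|Z| = 14.2/8.663e+05 = 1.639e-05.
Step 5 — Type: Im(Z) = -8.663e+05 ⇒ leading (phase φ = -90.0°).

PF = 1.639e-05 (leading, φ = -90.0°)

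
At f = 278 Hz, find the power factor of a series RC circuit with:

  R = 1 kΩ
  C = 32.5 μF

Step 1 — Angular frequency: ω = 2π·f = 2π·278 = 1747 rad/s.
Step 2 — Component impedances:
  R: Z = R = 1000 Ω
  C: Z = 1/(jωC) = -j/(ω·C) = 0 - j17.62 Ω
Step 3 — Series combination: Z_total = R + C = 1000 - j17.62 Ω = 1000∠-1.0° Ω.
Step 4 — Power factor: PF = cos(φ) = Re(Z)/|Z| = 1000/1000.2 = 0.9998.
Step 5 — Type: Im(Z) = -17.62 ⇒ leading (phase φ = -1.0°).

PF = 0.9998 (leading, φ = -1.0°)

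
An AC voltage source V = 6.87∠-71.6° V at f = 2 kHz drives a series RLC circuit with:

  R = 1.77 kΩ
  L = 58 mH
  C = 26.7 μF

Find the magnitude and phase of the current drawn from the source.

Step 1 — Angular frequency: ω = 2π·f = 2π·2000 = 1.257e+04 rad/s.
Step 2 — Component impedances:
  R: Z = R = 1770 Ω
  L: Z = jωL = j·1.257e+04·0.058 = 0 + j728.8 Ω
  C: Z = 1/(jωC) = -j/(ω·C) = 0 - j2.98 Ω
Step 3 — Series combination: Z_total = R + L + C = 1770 + j725.9 Ω = 1913∠22.3° Ω.
Step 4 — Source phasor: V = 6.87∠-71.6° V = 2.169 - j6.519 V.
Step 5 — Ohm's law: I = V / Z_total = (2.169 - j6.519) / (1770 + j725.9) = -0.0002441 - j0.003583 A.
Step 6 — Convert to polar: |I| = 0.003591 A, ∠I = -93.9°.

I = 0.003591∠-93.9° A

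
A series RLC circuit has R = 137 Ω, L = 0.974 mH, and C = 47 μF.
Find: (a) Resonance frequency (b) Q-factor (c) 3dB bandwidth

Step 1 — Resonance condition Im(Z)=0 gives ω₀ = 1/√(LC).
Step 2 — ω₀ = 1/√(0.000974·4.7e-05) = 4674 rad/s.
Step 3 — f₀ = ω₀/(2π) = 743.9 Hz.
Step 4 — Series Q: Q = ω₀L/R = 4674·0.000974/137 = 0.03323.
Step 5 — 3dB bandwidth: Δω = ω₀/Q = 1.407e+05 rad/s; BW = Δω/(2π) = 2.239e+04 Hz.

(a) f₀ = 743.9 Hz  (b) Q = 0.03323  (c) BW = 2.239e+04 Hz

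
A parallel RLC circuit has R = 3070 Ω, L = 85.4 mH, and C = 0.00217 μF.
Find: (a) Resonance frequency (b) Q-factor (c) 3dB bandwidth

Step 1 — Resonance: ω₀ = 1/√(LC) = 1/√(0.0854·2.17e-09) = 7.346e+04 rad/s.
Step 2 — f₀ = ω₀/(2π) = 1.169e+04 Hz.
Step 3 — Parallel Q: Q = R/(ω₀L) = 3070/(7.346e+04·0.0854) = 0.4894.
Step 4 — Bandwidth: Δω = ω₀/Q = 1.501e+05 rad/s; BW = Δω/(2π) = 2.389e+04 Hz.

(a) f₀ = 1.169e+04 Hz  (b) Q = 0.4894  (c) BW = 2.389e+04 Hz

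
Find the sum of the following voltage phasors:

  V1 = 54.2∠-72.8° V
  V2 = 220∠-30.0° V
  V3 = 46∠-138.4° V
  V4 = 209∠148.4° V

Step 1 — Convert each phasor to rectangular form:
  V1 = 54.2·(cos(-72.8°) + j·sin(-72.8°)) = 16.03 - j51.78 V
  V2 = 220·(cos(-30.0°) + j·sin(-30.0°)) = 190.5 - j110 V
  V3 = 46·(cos(-138.4°) + j·sin(-138.4°)) = -34.4 - j30.54 V
  V4 = 209·(cos(148.4°) + j·sin(148.4°)) = -178 + j109.5 V
Step 2 — Sum components: V_total = -5.857 - j82.8 V.
Step 3 — Convert to polar: |V_total| = 83.01 V, ∠V_total = -94.0°.

V_total = 83.01∠-94.0° V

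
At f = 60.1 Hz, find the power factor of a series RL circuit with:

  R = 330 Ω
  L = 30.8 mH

Step 1 — Angular frequency: ω = 2π·f = 2π·60.1 = 377.6 rad/s.
Step 2 — Component impedances:
  R: Z = R = 330 Ω
  L: Z = jωL = j·377.6·0.0308 = 0 + j11.63 Ω
Step 3 — Series combination: Z_total = R + L = 330 + j11.63 Ω = 330.2∠2.0° Ω.
Step 4 — Power factor: PF = cos(φ) = Re(Z)/|Z| = 330/330.2 = 0.9994.
Step 5 — Type: Im(Z) = 11.63 ⇒ lagging (phase φ = 2.0°).

PF = 0.9994 (lagging, φ = 2.0°)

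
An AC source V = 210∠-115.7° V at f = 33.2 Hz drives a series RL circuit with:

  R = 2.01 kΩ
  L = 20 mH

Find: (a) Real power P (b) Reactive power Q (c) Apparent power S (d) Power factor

Step 1 — Angular frequency: ω = 2π·f = 2π·33.2 = 208.6 rad/s.
Step 2 — Component impedances:
  R: Z = R = 2010 Ω
  L: Z = jωL = j·208.6·0.02 = 0 + j4.172 Ω
Step 3 — Series combination: Z_total = R + L = 2010 + j4.172 Ω = 2010∠0.1° Ω.
Step 4 — Source phasor: V = 210∠-115.7° V = -91.07 - j189.2 V.
Step 5 — Current: I = V / Z = -0.0455 - j0.09405 A = 0.1045∠-115.8° A.
Step 6 — Complex power: S = V·I* = 21.94 + j0.04554 VA.
Step 7 — Real power: P = Re(S) = 21.94 W.
Step 8 — Reactive power: Q = Im(S) = 0.04554 VAR.
Step 9 — Apparent power: |S| = 21.94 VA.
Step 10 — Power factor: PF = P/|S| = 1 (lagging).

(a) P = 21.94 W  (b) Q = 0.04554 VAR  (c) S = 21.94 VA  (d) PF = 1 (lagging)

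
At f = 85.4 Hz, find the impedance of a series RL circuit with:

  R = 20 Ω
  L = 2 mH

Step 1 — Angular frequency: ω = 2π·f = 2π·85.4 = 536.6 rad/s.
Step 2 — Component impedances:
  R: Z = R = 20 Ω
  L: Z = jωL = j·536.6·0.002 = 0 + j1.073 Ω
Step 3 — Series combination: Z_total = R + L = 20 + j1.073 Ω = 20.03∠3.1° Ω.

Z = 20 + j1.073 Ω = 20.03∠3.1° Ω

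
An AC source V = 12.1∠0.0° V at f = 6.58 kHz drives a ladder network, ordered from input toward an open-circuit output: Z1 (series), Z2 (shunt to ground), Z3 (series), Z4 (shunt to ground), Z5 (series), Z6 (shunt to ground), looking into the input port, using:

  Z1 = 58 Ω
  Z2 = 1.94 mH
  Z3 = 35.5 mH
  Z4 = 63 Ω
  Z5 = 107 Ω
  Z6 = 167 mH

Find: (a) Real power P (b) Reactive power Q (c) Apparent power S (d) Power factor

Step 1 — Angular frequency: ω = 2π·f = 2π·6580 = 4.134e+04 rad/s.
Step 2 — Component impedances:
  Z1: Z = R = 58 Ω
  Z2: Z = jωL = j·4.134e+04·0.00194 = 0 + j80.21 Ω
  Z3: Z = jωL = j·4.134e+04·0.0355 = 0 + j1468 Ω
  Z4: Z = R = 63 Ω
  Z5: Z = R = 107 Ω
  Z6: Z = jωL = j·4.134e+04·0.167 = 0 + j6904 Ω
Step 3 — Ladder network (open output): work backward from the far end, alternating series and parallel combinations. Z_in = 58.17 + j76.06 Ω = 95.75∠52.6° Ω.
Step 4 — Source phasor: V = 12.1∠0.0° V = 12.1 V.
Step 5 — Current: I = V / Z = 0.07677 - j0.1004 A = 0.1264∠-52.6° A.
Step 6 — Complex power: S = V·I* = 0.9289 + j1.215 VA.
Step 7 — Real power: P = Re(S) = 0.9289 W.
Step 8 — Reactive power: Q = Im(S) = 1.215 VAR.
Step 9 — Apparent power: |S| = 1.529 VA.
Step 10 — Power factor: PF = P/|S| = 0.6075 (lagging).

(a) P = 0.9289 W  (b) Q = 1.215 VAR  (c) S = 1.529 VA  (d) PF = 0.6075 (lagging)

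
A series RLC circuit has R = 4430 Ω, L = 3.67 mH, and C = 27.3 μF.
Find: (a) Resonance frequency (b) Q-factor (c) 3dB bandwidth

Step 1 — Resonance: ω₀ = 1/√(LC) = 1/√(0.00367·2.73e-05) = 3159 rad/s.
Step 2 — f₀ = ω₀/(2π) = 502.8 Hz.
Step 3 — Series Q: Q = ω₀L/R = 3159·0.00367/4430 = 0.002617.
Step 4 — Bandwidth: Δω = ω₀/Q = 1.207e+06 rad/s; BW = Δω/(2π) = 1.921e+05 Hz.

(a) f₀ = 502.8 Hz  (b) Q = 0.002617  (c) BW = 1.921e+05 Hz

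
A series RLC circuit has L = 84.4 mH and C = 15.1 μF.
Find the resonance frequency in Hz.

Step 1 — Resonance condition Im(Z)=0 gives ω₀ = 1/√(LC).
Step 2 — ω₀ = 1/√(0.0844·1.51e-05) = 885.8 rad/s.
Step 3 — f₀ = ω₀/(2π) = 141 Hz.

f₀ = 141 Hz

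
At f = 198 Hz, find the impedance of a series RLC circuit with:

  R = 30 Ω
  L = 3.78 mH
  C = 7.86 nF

Step 1 — Angular frequency: ω = 2π·f = 2π·198 = 1244 rad/s.
Step 2 — Component impedances:
  R: Z = R = 30 Ω
  L: Z = jωL = j·1244·0.00378 = 0 + j4.703 Ω
  C: Z = 1/(jωC) = -j/(ω·C) = 0 - j1.023e+05 Ω
Step 3 — Series combination: Z_total = R + L + C = 30 - j1.023e+05 Ω = 1.023e+05∠-90.0° Ω.

Z = 30 - j1.023e+05 Ω = 1.023e+05∠-90.0° Ω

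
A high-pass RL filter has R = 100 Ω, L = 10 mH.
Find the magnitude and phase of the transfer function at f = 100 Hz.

Step 1 — Angular frequency: ω = 2π·100 = 628.3 rad/s.
Step 2 — Transfer function: H(jω) = jωL/(R + jωL).
Step 3 — Numerator jωL = j·6.283; denominator R + jωL = 100 + j6.283.
Step 4 — H = 0.003932 + j0.06258.
Step 5 — Magnitude: |H| = 0.06271 (-24.1 dB); phase: φ = 86.4°.

|H| = 0.06271 (-24.1 dB), φ = 86.4°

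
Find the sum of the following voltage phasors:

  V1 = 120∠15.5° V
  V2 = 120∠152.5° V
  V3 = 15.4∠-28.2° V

Step 1 — Convert each phasor to rectangular form:
  V1 = 120·(cos(15.5°) + j·sin(15.5°)) = 115.6 + j32.07 V
  V2 = 120·(cos(152.5°) + j·sin(152.5°)) = -106.4 + j55.41 V
  V3 = 15.4·(cos(-28.2°) + j·sin(-28.2°)) = 13.57 - j7.277 V
Step 2 — Sum components: V_total = 22.77 + j80.2 V.
Step 3 — Convert to polar: |V_total| = 83.37 V, ∠V_total = 74.2°.

V_total = 83.37∠74.2° V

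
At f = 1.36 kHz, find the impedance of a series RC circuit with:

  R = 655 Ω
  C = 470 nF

Step 1 — Angular frequency: ω = 2π·f = 2π·1360 = 8545 rad/s.
Step 2 — Component impedances:
  R: Z = R = 655 Ω
  C: Z = 1/(jωC) = -j/(ω·C) = 0 - j249 Ω
Step 3 — Series combination: Z_total = R + C = 655 - j249 Ω = 700.7∠-20.8° Ω.

Z = 655 - j249 Ω = 700.7∠-20.8° Ω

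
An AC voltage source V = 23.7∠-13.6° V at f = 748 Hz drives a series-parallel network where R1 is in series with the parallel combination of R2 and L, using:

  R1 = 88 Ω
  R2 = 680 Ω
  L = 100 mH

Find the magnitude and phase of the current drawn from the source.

Step 1 — Angular frequency: ω = 2π·f = 2π·748 = 4700 rad/s.
Step 2 — Component impedances:
  R1: Z = R = 88 Ω
  R2: Z = R = 680 Ω
  L: Z = jωL = j·4700·0.1 = 0 + j470 Ω
Step 3 — Parallel branch: R2 || L = 1/(1/R2 + 1/L) = 219.8 + j318.1 Ω.
Step 4 — Series with R1: Z_total = R1 + (R2 || L) = 307.8 + j318.1 Ω = 442.6∠45.9° Ω.
Step 5 — Source phasor: V = 23.7∠-13.6° V = 23.04 - j5.573 V.
Step 6 — Ohm's law: I = V / Z_total = (23.04 - j5.573) / (307.8 + j318.1) = 0.02715 - j0.04615 A.
Step 7 — Convert to polar: |I| = 0.05354 A, ∠I = -59.5°.

I = 0.05354∠-59.5° A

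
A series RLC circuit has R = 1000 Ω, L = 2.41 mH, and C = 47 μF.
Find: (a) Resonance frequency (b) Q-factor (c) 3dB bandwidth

Step 1 — Resonance: ω₀ = 1/√(LC) = 1/√(0.00241·4.7e-05) = 2971 rad/s.
Step 2 — f₀ = ω₀/(2π) = 472.9 Hz.
Step 3 — Series Q: Q = ω₀L/R = 2971·0.00241/1000 = 0.007161.
Step 4 — Bandwidth: Δω = ω₀/Q = 4.149e+05 rad/s; BW = Δω/(2π) = 6.604e+04 Hz.

(a) f₀ = 472.9 Hz  (b) Q = 0.007161  (c) BW = 6.604e+04 Hz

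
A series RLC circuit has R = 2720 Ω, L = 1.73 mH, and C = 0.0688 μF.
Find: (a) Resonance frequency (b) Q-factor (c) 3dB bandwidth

Step 1 — Resonance condition Im(Z)=0 gives ω₀ = 1/√(LC).
Step 2 — ω₀ = 1/√(0.00173·6.88e-08) = 9.166e+04 rad/s.
Step 3 — f₀ = ω₀/(2π) = 1.459e+04 Hz.
Step 4 — Series Q: Q = ω₀L/R = 9.166e+04·0.00173/2720 = 0.0583.
Step 5 — 3dB bandwidth: Δω = ω₀/Q = 1.572e+06 rad/s; BW = Δω/(2π) = 2.502e+05 Hz.

(a) f₀ = 1.459e+04 Hz  (b) Q = 0.0583  (c) BW = 2.502e+05 Hz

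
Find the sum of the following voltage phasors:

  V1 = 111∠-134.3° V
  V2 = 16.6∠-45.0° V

Step 1 — Convert each phasor to rectangular form:
  V1 = 111·(cos(-134.3°) + j·sin(-134.3°)) = -77.52 - j79.44 V
  V2 = 16.6·(cos(-45.0°) + j·sin(-45.0°)) = 11.74 - j11.74 V
Step 2 — Sum components: V_total = -65.79 - j91.18 V.
Step 3 — Convert to polar: |V_total| = 112.4 V, ∠V_total = -125.8°.

V_total = 112.4∠-125.8° V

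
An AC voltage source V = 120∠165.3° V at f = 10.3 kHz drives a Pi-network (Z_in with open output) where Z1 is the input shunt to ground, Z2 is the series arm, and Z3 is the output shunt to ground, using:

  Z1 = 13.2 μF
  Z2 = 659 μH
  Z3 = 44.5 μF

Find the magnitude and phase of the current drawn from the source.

Step 1 — Angular frequency: ω = 2π·f = 2π·1.03e+04 = 6.472e+04 rad/s.
Step 2 — Component impedances:
  Z1: Z = 1/(jωC) = -j/(ω·C) = 0 - j1.171 Ω
  Z2: Z = jωL = j·6.472e+04·0.000659 = 0 + j42.65 Ω
  Z3: Z = 1/(jωC) = -j/(ω·C) = 0 - j0.3472 Ω
Step 3 — With open output, the series arm Z2 and the output shunt Z3 appear in series to ground: Z2 + Z3 = 0 + j42.3 Ω.
Step 4 — Parallel with input shunt Z1: Z_in = Z1 || (Z2 + Z3) = 0 - j1.204 Ω = 1.204∠-90.0° Ω.
Step 5 — Source phasor: V = 120∠165.3° V = -116.1 + j30.45 V.
Step 6 — Ohm's law: I = V / Z_total = (-116.1 + j30.45) / (0 - j1.204) = -25.29 - j96.41 A.
Step 7 — Convert to polar: |I| = 99.67 A, ∠I = -104.7°.

I = 99.67∠-104.7° A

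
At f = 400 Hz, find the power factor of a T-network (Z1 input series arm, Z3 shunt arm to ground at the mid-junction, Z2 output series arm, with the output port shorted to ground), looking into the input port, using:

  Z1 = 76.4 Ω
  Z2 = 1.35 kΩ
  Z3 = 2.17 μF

Step 1 — Angular frequency: ω = 2π·f = 2π·400 = 2513 rad/s.
Step 2 — Component impedances:
  Z1: Z = R = 76.4 Ω
  Z2: Z = R = 1350 Ω
  Z3: Z = 1/(jωC) = -j/(ω·C) = 0 - j183.4 Ω
Step 3 — With the output port shorted to ground, the output series arm Z2 runs from the junction to ground; the shunt arm Z3 also runs from the junction to ground. They appear in parallel: Z3 || Z2 = 24.45 - j180 Ω.
Step 4 — Series with input arm Z1: Z_in = Z1 + (Z3 || Z2) = 100.9 - j180 Ω = 206.4∠-60.7° Ω.
Step 5 — Power factor: PF = cos(φ) = Re(Z)/|Z| = 100.85/206.36 = 0.4887.
Step 6 — Type: Im(Z) = -180 ⇒ leading (phase φ = -60.7°).

PF = 0.4887 (leading, φ = -60.7°)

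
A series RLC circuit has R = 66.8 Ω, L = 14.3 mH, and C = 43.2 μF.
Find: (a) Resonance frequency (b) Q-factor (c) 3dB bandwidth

Step 1 — Resonance: ω₀ = 1/√(LC) = 1/√(0.0143·4.32e-05) = 1272 rad/s.
Step 2 — f₀ = ω₀/(2π) = 202.5 Hz.
Step 3 — Series Q: Q = ω₀L/R = 1272·0.0143/66.8 = 0.2724.
Step 4 — Bandwidth: Δω = ω₀/Q = 4671 rad/s; BW = Δω/(2π) = 743.5 Hz.

(a) f₀ = 202.5 Hz  (b) Q = 0.2724  (c) BW = 743.5 Hz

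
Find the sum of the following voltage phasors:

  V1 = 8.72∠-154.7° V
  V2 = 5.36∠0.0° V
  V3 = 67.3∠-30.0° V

Step 1 — Convert each phasor to rectangular form:
  V1 = 8.72·(cos(-154.7°) + j·sin(-154.7°)) = -7.884 - j3.727 V
  V2 = 5.36·(cos(0.0°) + j·sin(0.0°)) = 5.36 V
  V3 = 67.3·(cos(-30.0°) + j·sin(-30.0°)) = 58.28 - j33.65 V
Step 2 — Sum components: V_total = 55.76 - j37.38 V.
Step 3 — Convert to polar: |V_total| = 67.13 V, ∠V_total = -33.8°.

V_total = 67.13∠-33.8° V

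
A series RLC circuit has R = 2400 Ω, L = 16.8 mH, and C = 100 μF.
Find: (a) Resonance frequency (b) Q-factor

Step 1 — Resonance condition Im(Z)=0 gives ω₀ = 1/√(LC).
Step 2 — ω₀ = 1/√(0.0168·0.0001) = 771.5 rad/s.
Step 3 — f₀ = ω₀/(2π) = 122.8 Hz.
Step 4 — Series Q: Q = ω₀L/R = 771.5·0.0168/2400 = 0.005401.

(a) f₀ = 122.8 Hz  (b) Q = 0.005401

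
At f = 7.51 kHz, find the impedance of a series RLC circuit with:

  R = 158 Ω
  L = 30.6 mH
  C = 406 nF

Step 1 — Angular frequency: ω = 2π·f = 2π·7510 = 4.719e+04 rad/s.
Step 2 — Component impedances:
  R: Z = R = 158 Ω
  L: Z = jωL = j·4.719e+04·0.0306 = 0 + j1444 Ω
  C: Z = 1/(jωC) = -j/(ω·C) = 0 - j52.2 Ω
Step 3 — Series combination: Z_total = R + L + C = 158 + j1392 Ω = 1401∠83.5° Ω.

Z = 158 + j1392 Ω = 1401∠83.5° Ω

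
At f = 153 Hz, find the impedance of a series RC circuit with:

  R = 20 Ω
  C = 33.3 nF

Step 1 — Angular frequency: ω = 2π·f = 2π·153 = 961.3 rad/s.
Step 2 — Component impedances:
  R: Z = R = 20 Ω
  C: Z = 1/(jωC) = -j/(ω·C) = 0 - j3.124e+04 Ω
Step 3 — Series combination: Z_total = R + C = 20 - j3.124e+04 Ω = 3.124e+04∠-90.0° Ω.

Z = 20 - j3.124e+04 Ω = 3.124e+04∠-90.0° Ω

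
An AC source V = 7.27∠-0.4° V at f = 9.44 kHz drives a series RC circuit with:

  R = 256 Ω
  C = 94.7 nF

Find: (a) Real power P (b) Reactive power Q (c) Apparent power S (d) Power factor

Step 1 — Angular frequency: ω = 2π·f = 2π·9440 = 5.931e+04 rad/s.
Step 2 — Component impedances:
  R: Z = R = 256 Ω
  C: Z = 1/(jωC) = -j/(ω·C) = 0 - j178 Ω
Step 3 — Series combination: Z_total = R + C = 256 - j178 Ω = 311.8∠-34.8° Ω.
Step 4 — Source phasor: V = 7.27∠-0.4° V = 7.27 - j0.05075 V.
Step 5 — Current: I = V / Z = 0.01923 + j0.01318 A = 0.02331∠34.4° A.
Step 6 — Complex power: S = V·I* = 0.1392 - j0.09677 VA.
Step 7 — Real power: P = Re(S) = 0.1392 W.
Step 8 — Reactive power: Q = Im(S) = -0.09677 VAR.
Step 9 — Apparent power: |S| = 0.1695 VA.
Step 10 — Power factor: PF = P/|S| = 0.821 (leading).

(a) P = 0.1392 W  (b) Q = -0.09677 VAR  (c) S = 0.1695 VA  (d) PF = 0.821 (leading)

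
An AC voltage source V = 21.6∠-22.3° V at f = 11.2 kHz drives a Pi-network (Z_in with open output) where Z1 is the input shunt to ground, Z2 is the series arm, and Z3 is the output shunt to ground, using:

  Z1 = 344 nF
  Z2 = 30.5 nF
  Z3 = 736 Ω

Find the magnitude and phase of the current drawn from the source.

Step 1 — Angular frequency: ω = 2π·f = 2π·1.12e+04 = 7.037e+04 rad/s.
Step 2 — Component impedances:
  Z1: Z = 1/(jωC) = -j/(ω·C) = 0 - j41.31 Ω
  Z2: Z = 1/(jωC) = -j/(ω·C) = 0 - j465.9 Ω
  Z3: Z = R = 736 Ω
Step 3 — With open output, the series arm Z2 and the output shunt Z3 appear in series to ground: Z2 + Z3 = 736 - j465.9 Ω.
Step 4 — Parallel with input shunt Z1: Z_in = Z1 || (Z2 + Z3) = 1.572 - j40.23 Ω = 40.26∠-87.8° Ω.
Step 5 — Source phasor: V = 21.6∠-22.3° V = 19.98 - j8.196 V.
Step 6 — Ohm's law: I = V / Z_total = (19.98 - j8.196) / (1.572 - j40.23) = 0.2228 + j0.4881 A.
Step 7 — Convert to polar: |I| = 0.5366 A, ∠I = 65.5°.

I = 0.5366∠65.5° A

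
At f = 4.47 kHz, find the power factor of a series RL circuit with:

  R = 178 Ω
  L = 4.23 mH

Step 1 — Angular frequency: ω = 2π·f = 2π·4470 = 2.809e+04 rad/s.
Step 2 — Component impedances:
  R: Z = R = 178 Ω
  L: Z = jωL = j·2.809e+04·0.00423 = 0 + j118.8 Ω
Step 3 — Series combination: Z_total = R + L = 178 + j118.8 Ω = 214∠33.7° Ω.
Step 4 — Power factor: PF = cos(φ) = Re(Z)/|Z| = 178/214 = 0.8318.
Step 5 — Type: Im(Z) = 118.8 ⇒ lagging (phase φ = 33.7°).

PF = 0.8318 (lagging, φ = 33.7°)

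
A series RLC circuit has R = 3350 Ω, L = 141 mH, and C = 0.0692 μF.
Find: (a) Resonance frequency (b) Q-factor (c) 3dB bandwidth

Step 1 — Resonance: ω₀ = 1/√(LC) = 1/√(0.141·6.92e-08) = 1.012e+04 rad/s.
Step 2 — f₀ = ω₀/(2π) = 1611 Hz.
Step 3 — Series Q: Q = ω₀L/R = 1.012e+04·0.141/3350 = 0.4261.
Step 4 — Bandwidth: Δω = ω₀/Q = 2.376e+04 rad/s; BW = Δω/(2π) = 3781 Hz.

(a) f₀ = 1611 Hz  (b) Q = 0.4261  (c) BW = 3781 Hz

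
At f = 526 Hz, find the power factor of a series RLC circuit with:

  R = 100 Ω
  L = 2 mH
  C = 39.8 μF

Step 1 — Angular frequency: ω = 2π·f = 2π·526 = 3305 rad/s.
Step 2 — Component impedances:
  R: Z = R = 100 Ω
  L: Z = jωL = j·3305·0.002 = 0 + j6.61 Ω
  C: Z = 1/(jωC) = -j/(ω·C) = 0 - j7.602 Ω
Step 3 — Series combination: Z_total = R + L + C = 100 - j0.9925 Ω = 100∠-0.6° Ω.
Step 4 — Power factor: PF = cos(φ) = Re(Z)/|Z| = 100/100 = 1.
Step 5 — Type: Im(Z) = -0.9925 ⇒ leading (phase φ = -0.6°).

PF = 1 (leading, φ = -0.6°)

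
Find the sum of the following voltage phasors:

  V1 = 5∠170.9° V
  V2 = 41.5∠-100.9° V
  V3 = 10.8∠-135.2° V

Step 1 — Convert each phasor to rectangular form:
  V1 = 5·(cos(170.9°) + j·sin(170.9°)) = -4.937 + j0.7908 V
  V2 = 41.5·(cos(-100.9°) + j·sin(-100.9°)) = -7.847 - j40.75 V
  V3 = 10.8·(cos(-135.2°) + j·sin(-135.2°)) = -7.663 - j7.61 V
Step 2 — Sum components: V_total = -20.45 - j47.57 V.
Step 3 — Convert to polar: |V_total| = 51.78 V, ∠V_total = -113.3°.

V_total = 51.78∠-113.3° V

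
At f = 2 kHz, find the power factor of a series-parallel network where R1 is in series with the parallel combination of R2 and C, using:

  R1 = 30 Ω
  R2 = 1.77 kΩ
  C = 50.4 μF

Step 1 — Angular frequency: ω = 2π·f = 2π·2000 = 1.257e+04 rad/s.
Step 2 — Component impedances:
  R1: Z = R = 30 Ω
  R2: Z = R = 1770 Ω
  C: Z = 1/(jωC) = -j/(ω·C) = 0 - j1.579 Ω
Step 3 — Parallel branch: R2 || C = 1/(1/R2 + 1/C) = 0.001408 - j1.579 Ω.
Step 4 — Series with R1: Z_total = R1 + (R2 || C) = 30 - j1.579 Ω = 30.04∠-3.0° Ω.
Step 5 — Power factor: PF = cos(φ) = Re(Z)/|Z| = 30.001/30.043 = 0.9986.
Step 6 — Type: Im(Z) = -1.579 ⇒ leading (phase φ = -3.0°).

PF = 0.9986 (leading, φ = -3.0°)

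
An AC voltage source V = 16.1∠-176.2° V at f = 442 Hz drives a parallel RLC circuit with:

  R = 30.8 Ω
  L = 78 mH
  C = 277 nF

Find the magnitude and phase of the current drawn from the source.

Step 1 — Angular frequency: ω = 2π·f = 2π·442 = 2777 rad/s.
Step 2 — Component impedances:
  R: Z = R = 30.8 Ω
  L: Z = jωL = j·2777·0.078 = 0 + j216.6 Ω
  C: Z = 1/(jωC) = -j/(ω·C) = 0 - j1300 Ω
Step 3 — Parallel combination: 1/Z_total = 1/R + 1/L + 1/C; Z_total = 30.37 + j3.599 Ω = 30.59∠6.8° Ω.
Step 4 — Source phasor: V = 16.1∠-176.2° V = -16.06 - j1.067 V.
Step 5 — Ohm's law: I = V / Z_total = (-16.06 - j1.067) / (30.37 + j3.599) = -0.5257 + j0.02716 A.
Step 6 — Convert to polar: |I| = 0.5264 A, ∠I = 177.0°.

I = 0.5264∠177.0° A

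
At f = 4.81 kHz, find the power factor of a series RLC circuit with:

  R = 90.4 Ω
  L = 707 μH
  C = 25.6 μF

Step 1 — Angular frequency: ω = 2π·f = 2π·4810 = 3.022e+04 rad/s.
Step 2 — Component impedances:
  R: Z = R = 90.4 Ω
  L: Z = jωL = j·3.022e+04·0.000707 = 0 + j21.37 Ω
  C: Z = 1/(jωC) = -j/(ω·C) = 0 - j1.293 Ω
Step 3 — Series combination: Z_total = R + L + C = 90.4 + j20.07 Ω = 92.6∠12.5° Ω.
Step 4 — Power factor: PF = cos(φ) = Re(Z)/|Z| = 90.4/92.6 = 0.9762.
Step 5 — Type: Im(Z) = 20.07 ⇒ lagging (phase φ = 12.5°).

PF = 0.9762 (lagging, φ = 12.5°)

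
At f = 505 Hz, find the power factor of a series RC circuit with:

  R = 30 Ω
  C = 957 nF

Step 1 — Angular frequency: ω = 2π·f = 2π·505 = 3173 rad/s.
Step 2 — Component impedances:
  R: Z = R = 30 Ω
  C: Z = 1/(jωC) = -j/(ω·C) = 0 - j329.3 Ω
Step 3 — Series combination: Z_total = R + C = 30 - j329.3 Ω = 330.7∠-84.8° Ω.
Step 4 — Power factor: PF = cos(φ) = Re(Z)/|Z| = 30/330.7 = 0.09072.
Step 5 — Type: Im(Z) = -329.3 ⇒ leading (phase φ = -84.8°).

PF = 0.09072 (leading, φ = -84.8°)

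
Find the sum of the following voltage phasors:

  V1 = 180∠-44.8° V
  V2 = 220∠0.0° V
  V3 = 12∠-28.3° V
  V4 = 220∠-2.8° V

Step 1 — Convert each phasor to rectangular form:
  V1 = 180·(cos(-44.8°) + j·sin(-44.8°)) = 127.7 - j126.8 V
  V2 = 220·(cos(0.0°) + j·sin(0.0°)) = 220 V
  V3 = 12·(cos(-28.3°) + j·sin(-28.3°)) = 10.57 - j5.689 V
  V4 = 220·(cos(-2.8°) + j·sin(-2.8°)) = 219.7 - j10.75 V
Step 2 — Sum components: V_total = 578 - j143.3 V.
Step 3 — Convert to polar: |V_total| = 595.5 V, ∠V_total = -13.9°.

V_total = 595.5∠-13.9° V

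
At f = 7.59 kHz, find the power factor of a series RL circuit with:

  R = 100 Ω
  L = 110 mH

Step 1 — Angular frequency: ω = 2π·f = 2π·7590 = 4.769e+04 rad/s.
Step 2 — Component impedances:
  R: Z = R = 100 Ω
  L: Z = jωL = j·4.769e+04·0.11 = 0 + j5246 Ω
Step 3 — Series combination: Z_total = R + L = 100 + j5246 Ω = 5247∠88.9° Ω.
Step 4 — Power factor: PF = cos(φ) = Re(Z)/|Z| = 100/5247 = 0.01906.
Step 5 — Type: Im(Z) = 5246 ⇒ lagging (phase φ = 88.9°).

PF = 0.01906 (lagging, φ = 88.9°)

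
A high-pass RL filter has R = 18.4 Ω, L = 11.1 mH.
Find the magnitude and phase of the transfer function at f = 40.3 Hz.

Step 1 — Angular frequency: ω = 2π·40.3 = 253.2 rad/s.
Step 2 — Transfer function: H(jω) = jωL/(R + jωL).
Step 3 — Numerator jωL = j·2.811; denominator R + jωL = 18.4 + j2.811.
Step 4 — H = 0.0228 + j0.1493.
Step 5 — Magnitude: |H| = 0.151 (-16.4 dB); phase: φ = 81.3°.

|H| = 0.151 (-16.4 dB), φ = 81.3°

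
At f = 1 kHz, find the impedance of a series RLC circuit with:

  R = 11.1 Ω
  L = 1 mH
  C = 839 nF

Step 1 — Angular frequency: ω = 2π·f = 2π·1000 = 6283 rad/s.
Step 2 — Component impedances:
  R: Z = R = 11.1 Ω
  L: Z = jωL = j·6283·0.001 = 0 + j6.283 Ω
  C: Z = 1/(jωC) = -j/(ω·C) = 0 - j189.7 Ω
Step 3 — Series combination: Z_total = R + L + C = 11.1 - j183.4 Ω = 183.7∠-86.5° Ω.

Z = 11.1 - j183.4 Ω = 183.7∠-86.5° Ω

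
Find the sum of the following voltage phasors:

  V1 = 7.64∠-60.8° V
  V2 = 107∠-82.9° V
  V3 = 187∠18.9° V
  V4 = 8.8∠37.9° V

Step 1 — Convert each phasor to rectangular form:
  V1 = 7.64·(cos(-60.8°) + j·sin(-60.8°)) = 3.727 - j6.669 V
  V2 = 107·(cos(-82.9°) + j·sin(-82.9°)) = 13.23 - j106.2 V
  V3 = 187·(cos(18.9°) + j·sin(18.9°)) = 176.9 + j60.57 V
  V4 = 8.8·(cos(37.9°) + j·sin(37.9°)) = 6.944 + j5.406 V
Step 2 — Sum components: V_total = 200.8 - j46.87 V.
Step 3 — Convert to polar: |V_total| = 206.2 V, ∠V_total = -13.1°.

V_total = 206.2∠-13.1° V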